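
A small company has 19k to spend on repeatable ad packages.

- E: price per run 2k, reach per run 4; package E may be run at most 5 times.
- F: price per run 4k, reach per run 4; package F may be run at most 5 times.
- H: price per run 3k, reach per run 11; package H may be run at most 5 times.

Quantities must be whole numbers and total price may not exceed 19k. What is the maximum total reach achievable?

63

H has the best ratio (11/3); taking only H gives at most 5×11 = 55 (stopped by the supply cap of 5).
Mixing does better — 2×E and 5×H: price 19 ≤ 19, reach 2·4 + 5·11 = 63.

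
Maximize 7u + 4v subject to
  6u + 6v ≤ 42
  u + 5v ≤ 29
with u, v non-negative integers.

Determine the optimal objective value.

49

(u,v)=(7,0) is feasible, giving 49.
(u,v)=(6,1) is feasible, giving 46.
Maximum is 49 at (u,v)=(7,0).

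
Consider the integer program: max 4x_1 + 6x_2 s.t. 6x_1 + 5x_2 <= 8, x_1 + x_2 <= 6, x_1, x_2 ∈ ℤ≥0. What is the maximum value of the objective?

The continuous relaxation peaks at (0, 1.6) with value 9.60; rounding to a feasible lattice point costs some objective.
(x_1,x_2)=(0,1): 6·0+5·1=5≤8, 1·0+1·1=1≤6, objective 6.
(x_1,x_2)=(1,0): 6·1+5·0=6≤8, 1·1+1·0=1≤6, objective 4.
(x_1,x_2)=(0,0): 6·0+5·0=0≤8, 1·0+1·0=0≤6, objective 0.
Maximum is 6 at (x_1,x_2)=(0,1).

6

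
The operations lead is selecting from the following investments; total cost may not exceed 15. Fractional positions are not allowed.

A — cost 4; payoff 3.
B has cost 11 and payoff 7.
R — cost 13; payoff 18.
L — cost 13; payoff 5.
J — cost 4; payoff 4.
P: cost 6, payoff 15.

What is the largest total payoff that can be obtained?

22

Allowing fractional choices, the relaxed optimum would be about 27.5, but investments are indivisible.
A + J + P: cost 4 + 4 + 6 = 14 ≤ 15, payoff 3 + 4 + 15 = 22.
J + P: cost 4 + 6 = 10 ≤ 15, payoff 4 + 15 = 19.
Best is A, J, and P with total payoff 22.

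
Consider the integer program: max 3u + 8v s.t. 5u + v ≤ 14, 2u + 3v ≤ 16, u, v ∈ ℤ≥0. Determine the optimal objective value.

40

(u,v)=(0,5): 5·0+1·5=5≤14, 2·0+3·5=15≤16, objective 40.
(u,v)=(1,4): 5·1+1·4=9≤14, 2·1+3·4=14≤16, objective 35.
(u,v)=(0,4): 5·0+1·4=4≤14, 2·0+3·4=12≤16, objective 32.
No feasible integer point exceeds 40.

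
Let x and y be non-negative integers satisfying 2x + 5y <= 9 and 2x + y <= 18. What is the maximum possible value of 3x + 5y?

Relaxing integrality, the LP optimum is 13.50 at (x,y) = (4.5, 0), which is not an integer point.
(x,y)=(4,0): 2·4+5·0=8≤9, 2·4+1·0=8≤18, objective 12.
(x,y)=(3,0): 2·3+5·0=6≤9, 2·3+1·0=6≤18, objective 9.
No feasible integer point exceeds 12.

12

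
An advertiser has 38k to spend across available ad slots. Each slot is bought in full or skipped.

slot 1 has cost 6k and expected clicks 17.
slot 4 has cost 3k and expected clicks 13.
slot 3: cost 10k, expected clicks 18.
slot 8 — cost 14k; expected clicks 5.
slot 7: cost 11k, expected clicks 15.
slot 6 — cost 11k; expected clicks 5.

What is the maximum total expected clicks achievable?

Allowing fractional choices, the relaxed optimum would be about 66.6, but ad slots are indivisible.
slot 1 + slot 4 + slot 3 + slot 7: cost 6 + 3 + 10 + 11 = 30 ≤ 38, expected clicks 17 + 13 + 18 + 15 = 63.
slot 1 + slot 3 + slot 7 + slot 6: cost 6 + 10 + 11 + 11 = 38 ≤ 38, expected clicks 17 + 18 + 15 + 5 = 55.
Best is slot 1, slot 4, slot 3, and slot 7 with total expected clicks 63.

63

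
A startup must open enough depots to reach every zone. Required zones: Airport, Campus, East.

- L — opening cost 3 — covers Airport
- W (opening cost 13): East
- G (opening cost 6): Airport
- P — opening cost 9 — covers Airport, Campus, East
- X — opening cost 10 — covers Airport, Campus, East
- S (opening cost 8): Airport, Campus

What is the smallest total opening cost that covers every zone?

9

P alone covers Airport, Campus, East — every zone.
Total opening cost: 9.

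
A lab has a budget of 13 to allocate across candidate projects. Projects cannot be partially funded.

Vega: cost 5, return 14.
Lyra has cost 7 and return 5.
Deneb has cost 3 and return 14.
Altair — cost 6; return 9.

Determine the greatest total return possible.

Vega + Deneb: cost 5 + 3 = 8 ≤ 13, return 14 + 14 = 28.
Deneb + Altair: cost 3 + 6 = 9 ≤ 13, return 14 + 9 = 23.
Vega + Altair: cost 5 + 6 = 11 ≤ 13, return 14 + 9 = 23.
Best is Vega and Deneb with total return 28.

28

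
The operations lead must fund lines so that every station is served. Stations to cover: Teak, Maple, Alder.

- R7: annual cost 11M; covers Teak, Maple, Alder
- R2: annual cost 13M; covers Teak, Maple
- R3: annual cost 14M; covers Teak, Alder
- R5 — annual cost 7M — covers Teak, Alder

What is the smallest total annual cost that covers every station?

The greedy cost-per-new-station heuristic would pick R5 and R7 for 18, but a cheaper cover exists.
R7 alone covers Teak, Maple, Alder — every station.
Total annual cost: 11.
No cover costs less than 11.

11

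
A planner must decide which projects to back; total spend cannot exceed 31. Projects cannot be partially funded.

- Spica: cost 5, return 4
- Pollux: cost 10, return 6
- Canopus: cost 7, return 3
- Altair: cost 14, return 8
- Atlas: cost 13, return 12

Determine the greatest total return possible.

This is a 0-1 knapsack instance.
Take Spica, Pollux, and Atlas: cost 5 + 10 + 13 = 28 ≤ 31, return 4 + 6 + 12 = 22.
No other feasible combination does better.

22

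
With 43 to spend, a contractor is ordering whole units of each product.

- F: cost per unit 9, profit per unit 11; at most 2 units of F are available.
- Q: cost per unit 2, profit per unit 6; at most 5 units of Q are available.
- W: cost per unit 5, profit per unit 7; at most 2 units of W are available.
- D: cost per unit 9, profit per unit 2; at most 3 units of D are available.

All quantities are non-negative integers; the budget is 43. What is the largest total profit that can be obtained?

2×F, 5×Q, and 2×W: cost 38 ≤ 43, profit 2·11 + 5·6 + 2·7 = 66.
2×F, 5×Q, 1×W, and 1×D: cost 42 ≤ 43, profit 2·11 + 5·6 + 1·7 + 1·2 = 61.
Best is 66.

66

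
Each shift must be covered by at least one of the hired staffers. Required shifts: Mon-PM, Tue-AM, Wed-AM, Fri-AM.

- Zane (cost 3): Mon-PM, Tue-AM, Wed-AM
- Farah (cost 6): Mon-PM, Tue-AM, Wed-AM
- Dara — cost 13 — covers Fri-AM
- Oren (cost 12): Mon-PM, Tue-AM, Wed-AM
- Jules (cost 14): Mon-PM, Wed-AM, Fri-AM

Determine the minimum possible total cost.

16

Choose Zane and Dara: together they cover Mon-PM, Tue-AM, Wed-AM, Fri-AM — every shift.
Total cost: 3 + 13 = 16.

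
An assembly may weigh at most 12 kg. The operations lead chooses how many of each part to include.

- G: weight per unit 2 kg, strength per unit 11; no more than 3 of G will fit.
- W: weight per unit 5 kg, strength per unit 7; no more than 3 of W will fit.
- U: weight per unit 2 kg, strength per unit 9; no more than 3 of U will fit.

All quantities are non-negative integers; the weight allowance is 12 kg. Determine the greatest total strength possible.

60

G has the best ratio (11/2); taking only G gives at most 3×11 = 33 (stopped by the supply cap of 3).
Mixing does better — 3×G and 3×U: weight 12 ≤ 12, strength 3·11 + 3·9 = 60.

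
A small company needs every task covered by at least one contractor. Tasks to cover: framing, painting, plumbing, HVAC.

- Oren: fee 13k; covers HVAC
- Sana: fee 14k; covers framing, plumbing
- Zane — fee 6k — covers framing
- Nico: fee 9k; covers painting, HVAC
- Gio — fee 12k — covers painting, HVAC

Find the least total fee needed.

Choose Sana and Nico: together they cover framing, painting, plumbing, HVAC — every task.
Total fee: 14 + 9 = 23.

23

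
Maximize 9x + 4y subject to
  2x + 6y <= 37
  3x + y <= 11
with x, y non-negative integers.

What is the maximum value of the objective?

The continuous relaxation peaks at (1.81, 5.56) with value 38.56; rounding to a feasible lattice point costs some objective.
(x,y)=(2,5): 2·2+6·5=34≤37, 3·2+1·5=11≤11, objective 38.
(x,y)=(2,4): 2·2+6·4=28≤37, 3·2+1·4=10≤11, objective 34.
(x,y)=(1,5): 2·1+6·5=32≤37, 3·1+1·5=8≤11, objective 29.
The best lattice point is (2,5), giving 38.

38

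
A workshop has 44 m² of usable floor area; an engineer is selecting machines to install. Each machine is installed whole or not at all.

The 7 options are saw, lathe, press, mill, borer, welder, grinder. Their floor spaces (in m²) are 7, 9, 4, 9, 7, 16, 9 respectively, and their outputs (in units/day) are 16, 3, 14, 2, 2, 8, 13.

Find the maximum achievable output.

53

This is a 0-1 knapsack instance.
Take saw, press, borer, welder, and grinder: floor space 7 + 4 + 7 + 16 + 9 = 43 ≤ 44, output 16 + 14 + 2 + 8 + 13 = 53.
No other feasible combination does better.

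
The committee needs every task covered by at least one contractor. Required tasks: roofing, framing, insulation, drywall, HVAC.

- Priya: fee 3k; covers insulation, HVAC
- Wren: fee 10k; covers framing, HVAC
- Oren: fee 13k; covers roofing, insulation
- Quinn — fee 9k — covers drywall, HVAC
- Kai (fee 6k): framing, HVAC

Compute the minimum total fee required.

28

This is an integer covering problem.
The greedy cost-per-new-task heuristic would pick Priya, Kai, Quinn, and Oren for 31, but a cheaper cover exists.
Choose Oren, Quinn, and Kai: together they cover roofing, framing, insulation, drywall, HVAC — every task.
Total fee: 13 + 9 + 6 = 28.
No cover costs less than 28.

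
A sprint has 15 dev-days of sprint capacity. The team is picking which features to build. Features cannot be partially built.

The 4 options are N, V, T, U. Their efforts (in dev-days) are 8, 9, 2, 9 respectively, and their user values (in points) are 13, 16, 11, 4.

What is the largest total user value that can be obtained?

N + T: effort 8 + 2 = 10 ≤ 15, user value 13 + 11 = 24.
V + T: effort 9 + 2 = 11 ≤ 15, user value 16 + 11 = 27.
V: effort 9 ≤ 15, user value 16.
Best is V and T with total user value 27.

27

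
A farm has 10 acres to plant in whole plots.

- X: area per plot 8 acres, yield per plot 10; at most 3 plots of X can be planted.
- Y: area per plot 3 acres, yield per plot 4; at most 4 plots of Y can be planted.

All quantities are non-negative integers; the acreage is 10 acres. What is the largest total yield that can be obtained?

12

This is a bounded integer knapsack.
Take 3×Y: area 9 ≤ 10, yield 3·4 = 12.
No other integer combination yields more.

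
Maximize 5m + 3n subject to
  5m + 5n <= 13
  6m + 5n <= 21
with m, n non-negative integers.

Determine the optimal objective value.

10

The continuous relaxation peaks at (2.6, 0) with value 13.00; rounding to a feasible lattice point costs some objective.
(m,n)=(2,0): 5·2+5·0=10≤13, 6·2+5·0=12≤21, objective 10.
(m,n)=(1,1): 5·1+5·1=10≤13, 6·1+5·1=11≤21, objective 8.
The best lattice point is (2,0), giving 10.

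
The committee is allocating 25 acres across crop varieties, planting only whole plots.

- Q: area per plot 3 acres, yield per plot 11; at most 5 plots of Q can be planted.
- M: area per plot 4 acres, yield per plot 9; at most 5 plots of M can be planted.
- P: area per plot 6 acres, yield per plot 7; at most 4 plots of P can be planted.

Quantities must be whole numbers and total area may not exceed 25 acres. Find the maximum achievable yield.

4×Q and 3×M: area 24 ≤ 25, yield 4·11 + 3·9 = 71.
5×Q and 2×M: area 23 ≤ 25, yield 5·11 + 2·9 = 73.
Best is 73.

73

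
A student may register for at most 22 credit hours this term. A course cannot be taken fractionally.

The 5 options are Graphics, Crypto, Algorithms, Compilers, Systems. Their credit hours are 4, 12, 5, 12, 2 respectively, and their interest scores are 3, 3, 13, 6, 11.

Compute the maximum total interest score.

Graphics + Algorithms + Systems: credit hours 4 + 5 + 2 = 11 ≤ 22, interest score 3 + 13 + 11 = 27.
Algorithms + Compilers + Systems: credit hours 5 + 12 + 2 = 19 ≤ 22, interest score 13 + 6 + 11 = 30.
Best is Algorithms, Compilers, and Systems with total interest score 30.

30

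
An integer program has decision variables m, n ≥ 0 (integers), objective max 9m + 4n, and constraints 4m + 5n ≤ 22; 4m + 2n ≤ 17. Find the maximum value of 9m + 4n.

The continuous relaxation peaks at (4.25, 0) with value 38.25; rounding to a feasible lattice point costs some objective.
(m,n)=(4,0): 4·4+5·0=16≤22, 4·4+2·0=16≤17, objective 36.
(m,n)=(3,1): 4·3+5·1=17≤22, 4·3+2·1=14≤17, objective 31.
(m,n)=(3,0): 4·3+5·0=12≤22, 4·3+2·0=12≤17, objective 27.
Maximum is 36 at (m,n)=(4,0).

36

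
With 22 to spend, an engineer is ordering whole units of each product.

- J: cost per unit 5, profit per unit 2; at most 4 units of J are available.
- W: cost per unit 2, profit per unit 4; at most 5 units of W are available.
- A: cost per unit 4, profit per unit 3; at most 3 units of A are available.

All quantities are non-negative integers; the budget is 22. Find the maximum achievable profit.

29

W has the best ratio (4/2); taking only W gives at most 5×4 = 20 (stopped by the supply cap of 5).
Mixing does better — 5×W and 3×A: cost 22 ≤ 22, profit 5·4 + 3·3 = 29.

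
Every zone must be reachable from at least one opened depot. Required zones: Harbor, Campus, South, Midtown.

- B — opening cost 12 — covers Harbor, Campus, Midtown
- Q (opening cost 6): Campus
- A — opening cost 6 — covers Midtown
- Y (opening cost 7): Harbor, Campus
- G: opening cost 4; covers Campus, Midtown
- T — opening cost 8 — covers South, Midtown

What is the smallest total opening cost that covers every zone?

15

Choose Y and T: together they cover Harbor, Campus, South, Midtown — every zone.
Total opening cost: 7 + 8 = 15.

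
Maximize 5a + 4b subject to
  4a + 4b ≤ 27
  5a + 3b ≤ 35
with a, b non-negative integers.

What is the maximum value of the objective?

30

The continuous relaxation peaks at (6.75, 0) with value 33.75; rounding to a feasible lattice point costs some objective.
(a,b)=(6,0): 4·6+4·0=24≤27, 5·6+3·0=30≤35, objective 30.
(a,b)=(5,1): 4·5+4·1=24≤27, 5·5+3·1=28≤35, objective 29.
(a,b)=(5,0): 4·5+4·0=20≤27, 5·5+3·0=25≤35, objective 25.
Maximum is 30 at (a,b)=(6,0).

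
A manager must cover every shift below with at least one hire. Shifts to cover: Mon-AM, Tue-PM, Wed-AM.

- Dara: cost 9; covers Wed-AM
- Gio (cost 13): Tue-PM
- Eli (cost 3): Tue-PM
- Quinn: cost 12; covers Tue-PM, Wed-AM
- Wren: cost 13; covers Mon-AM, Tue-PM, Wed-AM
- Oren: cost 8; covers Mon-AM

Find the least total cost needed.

The greedy cost-per-new-shift heuristic would pick Eli and Wren for 16, but a cheaper cover exists.
Wren alone covers Mon-AM, Tue-PM, Wed-AM — every shift.
Total cost: 13.
No cover costs less than 13.

13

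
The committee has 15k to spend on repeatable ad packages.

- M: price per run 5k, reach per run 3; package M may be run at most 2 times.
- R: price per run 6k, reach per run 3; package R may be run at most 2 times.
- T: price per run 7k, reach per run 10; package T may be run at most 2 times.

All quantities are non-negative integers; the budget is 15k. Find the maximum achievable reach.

This is a bounded integer knapsack.
Take 2×T: price 14 ≤ 15, reach 2·10 = 20.
T has the best ratio (10/7) and is taken to its limit of 2; remaining capacity is filled optimally with the others.

20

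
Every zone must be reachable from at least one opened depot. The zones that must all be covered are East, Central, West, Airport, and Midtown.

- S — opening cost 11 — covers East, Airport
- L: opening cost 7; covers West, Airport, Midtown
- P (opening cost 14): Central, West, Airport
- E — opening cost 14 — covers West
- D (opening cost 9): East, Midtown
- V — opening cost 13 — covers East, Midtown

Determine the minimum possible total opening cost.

23

The greedy cost-per-new-zone heuristic would pick L, D, and P for 30, but a cheaper cover exists.
Choose P and D: together they cover East, Central, West, Airport, Midtown — every zone.
Total opening cost: 14 + 9 = 23.
No cover costs less than 23.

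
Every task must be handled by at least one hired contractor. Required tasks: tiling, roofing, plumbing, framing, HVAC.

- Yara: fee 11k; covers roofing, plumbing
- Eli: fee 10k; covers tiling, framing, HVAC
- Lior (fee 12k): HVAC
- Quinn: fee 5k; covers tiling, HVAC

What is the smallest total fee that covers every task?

21

The greedy cost-per-new-task heuristic would pick Quinn, Yara, and Eli for 26, but a cheaper cover exists.
Choose Yara and Eli: together they cover tiling, roofing, plumbing, framing, HVAC — every task.
Total fee: 11 + 10 = 21.
No cover costs less than 21.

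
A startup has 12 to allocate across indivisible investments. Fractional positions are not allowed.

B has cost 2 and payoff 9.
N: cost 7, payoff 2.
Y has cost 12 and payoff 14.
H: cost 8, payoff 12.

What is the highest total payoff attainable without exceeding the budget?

Y: cost 12 ≤ 12, payoff 14.
B + H: cost 2 + 8 = 10 ≤ 12, payoff 9 + 12 = 21.
H: cost 8 ≤ 12, payoff 12.
Best is B and H with total payoff 21.

21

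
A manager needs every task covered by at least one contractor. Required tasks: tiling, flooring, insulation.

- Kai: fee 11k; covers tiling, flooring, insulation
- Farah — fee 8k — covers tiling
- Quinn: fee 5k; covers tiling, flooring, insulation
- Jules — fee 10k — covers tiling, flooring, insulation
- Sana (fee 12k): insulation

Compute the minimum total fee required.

5

Quinn alone covers tiling, flooring, insulation — every task.
Total fee: 5.
No cover costs less than 5.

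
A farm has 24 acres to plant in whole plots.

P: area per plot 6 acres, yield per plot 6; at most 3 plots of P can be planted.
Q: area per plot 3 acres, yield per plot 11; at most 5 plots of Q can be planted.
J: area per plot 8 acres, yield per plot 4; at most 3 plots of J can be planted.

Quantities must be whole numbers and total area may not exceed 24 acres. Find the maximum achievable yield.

5×Q and 1×J: area 23 ≤ 24, yield 5·11 + 1·4 = 59.
1×P and 5×Q: area 21 ≤ 24, yield 1·6 + 5·11 = 61.
Best is 61.

61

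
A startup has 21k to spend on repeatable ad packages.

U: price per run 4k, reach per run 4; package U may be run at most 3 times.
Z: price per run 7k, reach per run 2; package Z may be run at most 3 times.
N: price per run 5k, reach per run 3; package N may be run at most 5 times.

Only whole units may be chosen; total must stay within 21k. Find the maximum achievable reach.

Take 3×U and 1×N: price 17 ≤ 21, reach 3·4 + 1·3 = 15.
U has the best ratio (4/4) and is taken to its limit of 3; remaining capacity is filled optimally with the others.

15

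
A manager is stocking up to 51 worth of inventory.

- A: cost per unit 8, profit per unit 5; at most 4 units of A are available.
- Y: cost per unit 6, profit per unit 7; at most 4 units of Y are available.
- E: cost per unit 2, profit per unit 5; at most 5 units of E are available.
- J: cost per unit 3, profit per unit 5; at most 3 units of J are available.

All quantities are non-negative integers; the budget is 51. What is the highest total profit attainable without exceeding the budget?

4×Y, 5×E, and 3×J: cost 43 ≤ 51, profit 4·7 + 5·5 + 3·5 = 68.
1×A, 4×Y, 5×E, and 3×J: cost 51 ≤ 51, profit 1·5 + 4·7 + 5·5 + 3·5 = 73.
Best is 73.

73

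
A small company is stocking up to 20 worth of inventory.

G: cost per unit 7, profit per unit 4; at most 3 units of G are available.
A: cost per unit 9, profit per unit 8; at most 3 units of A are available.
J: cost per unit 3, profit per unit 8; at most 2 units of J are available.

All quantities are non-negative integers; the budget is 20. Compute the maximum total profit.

1×A and 2×J: cost 15 ≤ 20, profit 1·8 + 2·8 = 24.
2×G and 2×J: cost 20 ≤ 20, profit 2·4 + 2·8 = 24.
Best is 24.

24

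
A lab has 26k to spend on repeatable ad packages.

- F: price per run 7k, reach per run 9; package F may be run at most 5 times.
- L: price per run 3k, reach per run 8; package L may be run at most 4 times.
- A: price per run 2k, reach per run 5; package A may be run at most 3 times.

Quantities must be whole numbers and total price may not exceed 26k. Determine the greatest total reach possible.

1×F, 4×L, and 2×A: price 23 ≤ 26, reach 1·9 + 4·8 + 2·5 = 51.
1×F, 4×L, and 3×A: price 25 ≤ 26, reach 1·9 + 4·8 + 3·5 = 56.
Best is 56.

56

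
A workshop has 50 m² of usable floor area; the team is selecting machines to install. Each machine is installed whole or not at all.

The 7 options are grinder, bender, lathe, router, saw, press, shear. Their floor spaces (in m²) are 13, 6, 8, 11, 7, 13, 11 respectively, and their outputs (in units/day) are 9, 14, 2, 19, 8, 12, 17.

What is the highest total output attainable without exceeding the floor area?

grinder + bender + router + saw + shear: floor space 13 + 6 + 11 + 7 + 11 = 48 ≤ 50, output 9 + 14 + 19 + 8 + 17 = 67.
bender + router + saw + press + shear: floor space 6 + 11 + 7 + 13 + 11 = 48 ≤ 50, output 14 + 19 + 8 + 12 + 17 = 70.
bender + lathe + router + press + shear: floor space 6 + 8 + 11 + 13 + 11 = 49 ≤ 50, output 14 + 2 + 19 + 12 + 17 = 64.
Best is bender, router, saw, press, and shear with total output 70.

70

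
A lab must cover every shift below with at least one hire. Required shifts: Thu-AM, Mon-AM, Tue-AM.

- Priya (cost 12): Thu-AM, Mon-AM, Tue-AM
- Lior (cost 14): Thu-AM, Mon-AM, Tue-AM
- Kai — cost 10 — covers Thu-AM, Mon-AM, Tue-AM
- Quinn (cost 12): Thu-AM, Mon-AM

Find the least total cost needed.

This is a weighted set-cover instance.
Kai alone covers Thu-AM, Mon-AM, Tue-AM — every shift.
Total cost: 10.
No cover costs less than 10.

10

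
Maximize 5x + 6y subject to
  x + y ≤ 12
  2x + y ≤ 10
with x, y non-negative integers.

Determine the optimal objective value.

(x,y)=(0,10): 1·0+1·10=10≤12, 2·0+1·10=10≤10, objective 60.
(x,y)=(0,9): 1·0+1·9=9≤12, 2·0+1·9=9≤10, objective 54.
No feasible integer point exceeds 60.

60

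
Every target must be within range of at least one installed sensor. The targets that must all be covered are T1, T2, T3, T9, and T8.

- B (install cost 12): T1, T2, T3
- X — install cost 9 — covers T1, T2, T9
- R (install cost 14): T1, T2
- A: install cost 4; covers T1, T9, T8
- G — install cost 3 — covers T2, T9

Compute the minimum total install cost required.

16

Choose B and A: together they cover T1, T2, T3, T9, T8 — every target.
Total install cost: 12 + 4 = 16.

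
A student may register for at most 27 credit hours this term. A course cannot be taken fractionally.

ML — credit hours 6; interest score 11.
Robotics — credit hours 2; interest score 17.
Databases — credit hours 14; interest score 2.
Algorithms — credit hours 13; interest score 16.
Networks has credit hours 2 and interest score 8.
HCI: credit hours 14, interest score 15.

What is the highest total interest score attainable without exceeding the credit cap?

Take ML, Robotics, Algorithms, and Networks: credit hours 6 + 2 + 13 + 2 = 23 ≤ 27, interest score 11 + 17 + 16 + 8 = 52.
No other feasible combination does better.

52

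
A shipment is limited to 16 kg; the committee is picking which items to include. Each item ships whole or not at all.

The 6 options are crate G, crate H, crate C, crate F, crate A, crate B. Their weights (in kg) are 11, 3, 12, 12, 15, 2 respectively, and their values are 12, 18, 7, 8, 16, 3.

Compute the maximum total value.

crate H + crate F: weight 3 + 12 = 15 ≤ 16, value 18 + 8 = 26.
crate G + crate H + crate B: weight 11 + 3 + 2 = 16 ≤ 16, value 12 + 18 + 3 = 33.
crate G + crate H: weight 11 + 3 = 14 ≤ 16, value 12 + 18 = 30.
Best is crate G, crate H, and crate B with total value 33.

33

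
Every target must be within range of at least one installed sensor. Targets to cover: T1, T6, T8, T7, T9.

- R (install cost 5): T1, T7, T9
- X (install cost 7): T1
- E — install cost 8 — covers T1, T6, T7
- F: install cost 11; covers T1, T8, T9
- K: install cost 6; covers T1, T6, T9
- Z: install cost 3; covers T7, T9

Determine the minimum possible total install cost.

The greedy cost-per-new-target heuristic would pick Z, K, and F for 20, but a cheaper cover exists.
Choose E and F: together they cover T1, T6, T8, T7, T9 — every target.
Total install cost: 8 + 11 = 19.
No cover costs less than 19.

19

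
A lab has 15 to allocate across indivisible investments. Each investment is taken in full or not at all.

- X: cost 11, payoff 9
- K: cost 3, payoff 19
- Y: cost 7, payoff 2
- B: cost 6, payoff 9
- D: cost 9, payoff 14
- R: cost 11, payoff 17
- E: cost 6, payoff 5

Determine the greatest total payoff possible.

Allowing fractional choices, the relaxed optimum would be about 37.6, but investments are indivisible.
K + D: cost 3 + 9 = 12 ≤ 15, payoff 19 + 14 = 33.
K + B + E: cost 3 + 6 + 6 = 15 ≤ 15, payoff 19 + 9 + 5 = 33.
K + R: cost 3 + 11 = 14 ≤ 15, payoff 19 + 17 = 36.
Best is K and R with total payoff 36.

36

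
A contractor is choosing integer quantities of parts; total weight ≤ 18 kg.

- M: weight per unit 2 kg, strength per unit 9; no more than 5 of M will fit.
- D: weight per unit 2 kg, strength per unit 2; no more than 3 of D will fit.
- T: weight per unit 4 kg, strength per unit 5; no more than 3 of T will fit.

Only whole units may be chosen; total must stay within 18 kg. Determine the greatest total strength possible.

55

5×M, 2×D, and 1×T: weight 18 ≤ 18, strength 5·9 + 2·2 + 1·5 = 54.
5×M and 2×T: weight 18 ≤ 18, strength 5·9 + 2·5 = 55.
Best is 55.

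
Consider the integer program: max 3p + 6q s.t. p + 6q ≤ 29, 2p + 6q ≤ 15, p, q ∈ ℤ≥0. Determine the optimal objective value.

The continuous relaxation peaks at (7.5, 0) with value 22.50; rounding to a feasible lattice point costs some objective.
(p,q)=(7,0): 1·7+6·0=7≤29, 2·7+6·0=14≤15, objective 21.
(p,q)=(6,0): 1·6+6·0=6≤29, 2·6+6·0=12≤15, objective 18.
No feasible integer point exceeds 21.

21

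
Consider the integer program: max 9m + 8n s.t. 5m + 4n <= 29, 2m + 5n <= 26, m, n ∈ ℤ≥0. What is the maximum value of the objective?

(m,n)=(5,1): 5·5+4·1=29≤29, 2·5+5·1=15≤26, objective 53.
(m,n)=(4,2): 5·4+4·2=28≤29, 2·4+5·2=18≤26, objective 52.
(m,n)=(3,3): 5·3+4·3=27≤29, 2·3+5·3=21≤26, objective 51.
The best lattice point is (5,1), giving 53.

53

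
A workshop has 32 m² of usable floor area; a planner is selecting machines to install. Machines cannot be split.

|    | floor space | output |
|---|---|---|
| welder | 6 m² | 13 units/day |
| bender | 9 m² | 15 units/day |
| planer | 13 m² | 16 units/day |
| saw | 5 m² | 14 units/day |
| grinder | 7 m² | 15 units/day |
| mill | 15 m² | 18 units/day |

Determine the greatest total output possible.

bender + grinder + mill: floor space 9 + 7 + 15 = 31 ≤ 32, output 15 + 15 + 18 = 48.
welder + planer + saw + grinder: floor space 6 + 13 + 5 + 7 = 31 ≤ 32, output 13 + 16 + 14 + 15 = 58.
welder + bender + saw + grinder: floor space 6 + 9 + 5 + 7 = 27 ≤ 32, output 13 + 15 + 14 + 15 = 57.
Best is welder, planer, saw, and grinder with total output 58.

58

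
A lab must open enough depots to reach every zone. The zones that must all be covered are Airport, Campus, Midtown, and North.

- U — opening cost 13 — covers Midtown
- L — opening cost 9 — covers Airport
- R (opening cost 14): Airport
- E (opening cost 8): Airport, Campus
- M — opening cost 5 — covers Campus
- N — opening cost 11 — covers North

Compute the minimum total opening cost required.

32

This is an integer covering problem.
Choose U, E, and N: together they cover Airport, Campus, Midtown, North — every zone.
Total opening cost: 13 + 8 + 11 = 32.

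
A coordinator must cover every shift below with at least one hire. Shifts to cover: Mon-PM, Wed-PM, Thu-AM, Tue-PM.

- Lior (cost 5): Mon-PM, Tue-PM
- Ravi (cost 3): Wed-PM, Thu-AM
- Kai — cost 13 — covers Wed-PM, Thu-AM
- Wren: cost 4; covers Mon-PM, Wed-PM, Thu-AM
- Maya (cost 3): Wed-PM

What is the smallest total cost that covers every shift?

This is an integer covering problem.
The greedy cost-per-new-shift heuristic would pick Wren and Lior for 9, but a cheaper cover exists.
Choose Lior and Ravi: together they cover Mon-PM, Wed-PM, Thu-AM, Tue-PM — every shift.
Total cost: 5 + 3 = 8.
No cover costs less than 8.

8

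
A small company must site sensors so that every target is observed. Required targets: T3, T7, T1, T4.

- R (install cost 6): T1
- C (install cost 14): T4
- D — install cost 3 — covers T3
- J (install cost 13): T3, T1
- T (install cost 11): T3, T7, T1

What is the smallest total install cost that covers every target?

Choose C and T: together they cover T3, T7, T1, T4 — every target.
Total install cost: 14 + 11 = 25.

25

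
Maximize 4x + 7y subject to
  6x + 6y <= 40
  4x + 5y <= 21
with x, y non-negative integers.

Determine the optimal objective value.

The continuous relaxation peaks at (0, 4.2) with value 29.40; rounding to a feasible lattice point costs some objective.
(x,y)=(0,4): 6·0+6·4=24≤40, 4·0+5·4=20≤21, objective 28.
(x,y)=(1,3): 6·1+6·3=24≤40, 4·1+5·3=19≤21, objective 25.
(x,y)=(0,3): 6·0+6·3=18≤40, 4·0+5·3=15≤21, objective 21.
No feasible integer point exceeds 28.

28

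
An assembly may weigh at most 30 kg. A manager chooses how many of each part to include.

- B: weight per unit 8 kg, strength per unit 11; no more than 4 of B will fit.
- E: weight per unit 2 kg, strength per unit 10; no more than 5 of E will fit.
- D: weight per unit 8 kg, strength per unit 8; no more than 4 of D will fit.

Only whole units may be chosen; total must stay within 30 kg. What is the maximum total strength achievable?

72

E has the best ratio (10/2); taking only E gives at most 5×10 = 50 (stopped by the supply cap of 5).
Mixing does better — 2×B and 5×E: weight 26 ≤ 30, strength 2·11 + 5·10 = 72.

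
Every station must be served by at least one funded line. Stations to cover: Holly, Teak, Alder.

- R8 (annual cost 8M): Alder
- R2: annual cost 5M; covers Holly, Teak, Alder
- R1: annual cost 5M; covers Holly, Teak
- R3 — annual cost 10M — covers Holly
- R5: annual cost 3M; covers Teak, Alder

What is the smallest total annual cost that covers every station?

5

The greedy cost-per-new-station heuristic would pick R5 and R2 for 8, but a cheaper cover exists.
R2 alone covers Holly, Teak, Alder — every station.
Total annual cost: 5.
No cover costs less than 5.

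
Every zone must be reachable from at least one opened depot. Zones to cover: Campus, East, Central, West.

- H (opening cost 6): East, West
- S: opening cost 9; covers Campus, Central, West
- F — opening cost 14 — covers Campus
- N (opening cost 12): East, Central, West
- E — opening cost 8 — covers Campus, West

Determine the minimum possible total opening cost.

15

This is a weighted set-cover instance.
Choose H and S: together they cover Campus, East, Central, West — every zone.
Total opening cost: 6 + 9 = 15.
No cover costs less than 15.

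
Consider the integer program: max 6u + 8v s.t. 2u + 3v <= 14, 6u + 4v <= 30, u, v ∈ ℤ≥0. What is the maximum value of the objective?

Relaxing integrality, the LP optimum is 39.60 at (u,v) = (3.4, 2.4), which is not an integer point.
(u,v)=(1,4): 2·1+3·4=14≤14, 6·1+4·4=22≤30, objective 38.
(u,v)=(2,3): 2·2+3·3=13≤14, 6·2+4·3=24≤30, objective 36.
(u,v)=(3,2): 2·3+3·2=12≤14, 6·3+4·2=26≤30, objective 34.
(u,v)=(0,4): 2·0+3·4=12≤14, 6·0+4·4=16≤30, objective 32.
No feasible integer point exceeds 38.

38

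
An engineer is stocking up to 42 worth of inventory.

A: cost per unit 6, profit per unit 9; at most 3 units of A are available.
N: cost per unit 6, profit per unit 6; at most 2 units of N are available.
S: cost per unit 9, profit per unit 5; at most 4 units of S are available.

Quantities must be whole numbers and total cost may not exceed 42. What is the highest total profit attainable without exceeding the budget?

A has the best ratio (9/6); taking only A gives at most 3×9 = 27 (stopped by the supply cap of 3).
Mixing does better — 3×A, 2×N, and 1×S: cost 39 ≤ 42, profit 3·9 + 2·6 + 1·5 = 44.

44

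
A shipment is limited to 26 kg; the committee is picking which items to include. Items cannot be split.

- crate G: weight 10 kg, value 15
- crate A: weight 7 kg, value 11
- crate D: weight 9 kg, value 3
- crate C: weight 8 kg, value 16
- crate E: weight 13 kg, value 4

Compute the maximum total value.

Allowing fractional choices, the relaxed optimum would be about 42.3, but items are indivisible.
crate A + crate D + crate C: weight 7 + 9 + 8 = 24 ≤ 26, value 11 + 3 + 16 = 30.
crate G + crate A + crate C: weight 10 + 7 + 8 = 25 ≤ 26, value 15 + 11 + 16 = 42.
crate G + crate C: weight 10 + 8 = 18 ≤ 26, value 15 + 16 = 31.
Best is crate G, crate A, and crate C with total value 42.

42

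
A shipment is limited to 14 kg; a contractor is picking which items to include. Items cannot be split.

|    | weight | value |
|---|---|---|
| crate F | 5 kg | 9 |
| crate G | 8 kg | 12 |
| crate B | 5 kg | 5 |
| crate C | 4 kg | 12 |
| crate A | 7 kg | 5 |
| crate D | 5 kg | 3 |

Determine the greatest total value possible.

26

This is a 0-1 knapsack instance.
Allowing fractional choices, the relaxed optimum would be about 28.5, but items are indivisible.
crate G + crate C: weight 8 + 4 = 12 ≤ 14, value 12 + 12 = 24.
crate F + crate C + crate D: weight 5 + 4 + 5 = 14 ≤ 14, value 9 + 12 + 3 = 24.
crate F + crate B + crate C: weight 5 + 5 + 4 = 14 ≤ 14, value 9 + 5 + 12 = 26.
Best is crate F, crate B, and crate C with total value 26.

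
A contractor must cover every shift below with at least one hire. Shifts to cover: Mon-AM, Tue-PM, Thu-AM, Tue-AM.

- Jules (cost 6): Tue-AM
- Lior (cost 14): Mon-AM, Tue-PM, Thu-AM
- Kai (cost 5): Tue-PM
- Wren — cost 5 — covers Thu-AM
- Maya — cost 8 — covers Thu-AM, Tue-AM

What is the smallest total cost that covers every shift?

20

This is a weighted set-cover instance.
Choose Jules and Lior: together they cover Mon-AM, Tue-PM, Thu-AM, Tue-AM — every shift.
Total cost: 6 + 14 = 20.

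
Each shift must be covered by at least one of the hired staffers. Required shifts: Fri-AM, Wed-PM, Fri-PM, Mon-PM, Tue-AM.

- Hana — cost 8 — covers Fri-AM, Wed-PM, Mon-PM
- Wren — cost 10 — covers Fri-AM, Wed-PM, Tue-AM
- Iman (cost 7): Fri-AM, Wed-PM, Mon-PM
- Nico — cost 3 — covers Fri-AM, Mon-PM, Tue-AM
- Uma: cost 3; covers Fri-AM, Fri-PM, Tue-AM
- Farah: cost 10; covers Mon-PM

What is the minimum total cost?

This is an integer covering problem.
The greedy cost-per-new-shift heuristic would pick Nico, Uma, and Iman for 13, but a cheaper cover exists.
Choose Iman and Uma: together they cover Fri-AM, Wed-PM, Fri-PM, Mon-PM, Tue-AM — every shift.
Total cost: 7 + 3 = 10.
No cover costs less than 10.

10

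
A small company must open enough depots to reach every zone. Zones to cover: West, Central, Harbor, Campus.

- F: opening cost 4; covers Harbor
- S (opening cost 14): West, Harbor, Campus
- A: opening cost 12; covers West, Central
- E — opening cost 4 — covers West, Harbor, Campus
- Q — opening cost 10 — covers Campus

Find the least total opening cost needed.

16

Choose A and E: together they cover West, Central, Harbor, Campus — every zone.
Total opening cost: 12 + 4 = 16.
No cover costs less than 16.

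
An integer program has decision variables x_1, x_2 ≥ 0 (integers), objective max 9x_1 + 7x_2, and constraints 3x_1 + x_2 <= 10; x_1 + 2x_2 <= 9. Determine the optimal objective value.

Relaxing integrality, the LP optimum is 43.60 at (x_1,x_2) = (2.2, 3.4), which is not an integer point.
(x_1,x_2)=(2,3): 3·2+1·3=9≤10, 1·2+2·3=8≤9, objective 39.
(x_1,x_2)=(1,4): 3·1+1·4=7≤10, 1·1+2·4=9≤9, objective 37.
(x_1,x_2)=(2,2): 3·2+1·2=8≤10, 1·2+2·2=6≤9, objective 32.
Maximum is 39 at (x_1,x_2)=(2,3).

39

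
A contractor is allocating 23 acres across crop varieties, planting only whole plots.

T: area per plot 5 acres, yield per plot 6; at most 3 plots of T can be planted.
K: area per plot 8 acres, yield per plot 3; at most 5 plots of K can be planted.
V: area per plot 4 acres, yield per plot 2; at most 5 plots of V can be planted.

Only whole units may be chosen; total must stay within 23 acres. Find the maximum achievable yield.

T has the best ratio (6/5); taking only T gives at most 3×6 = 18 (stopped by the supply cap of 3).
Mixing does better — 3×T and 2×V: area 23 ≤ 23, yield 3·6 + 2·2 = 22.

22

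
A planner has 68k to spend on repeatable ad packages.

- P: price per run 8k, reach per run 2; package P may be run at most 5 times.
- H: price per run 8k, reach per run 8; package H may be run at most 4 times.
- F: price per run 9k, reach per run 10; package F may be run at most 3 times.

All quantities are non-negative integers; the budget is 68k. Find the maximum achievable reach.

64

This is a bounded integer knapsack.
4×H and 3×F: price 59 ≤ 68, reach 4·8 + 3·10 = 62.
1×P, 4×H, and 3×F: price 67 ≤ 68, reach 1·2 + 4·8 + 3·10 = 64.
Best is 64.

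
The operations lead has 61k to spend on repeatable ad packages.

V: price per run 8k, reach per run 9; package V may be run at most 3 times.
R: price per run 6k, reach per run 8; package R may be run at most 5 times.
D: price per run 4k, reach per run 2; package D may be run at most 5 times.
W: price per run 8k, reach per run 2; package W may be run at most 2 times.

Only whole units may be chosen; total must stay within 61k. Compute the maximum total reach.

R has the best ratio (8/6); taking only R gives at most 5×8 = 40 (stopped by the supply cap of 5).
Mixing does better — 3×V, 5×R, and 1×D: price 58 ≤ 61, reach 3·9 + 5·8 + 1·2 = 69.

69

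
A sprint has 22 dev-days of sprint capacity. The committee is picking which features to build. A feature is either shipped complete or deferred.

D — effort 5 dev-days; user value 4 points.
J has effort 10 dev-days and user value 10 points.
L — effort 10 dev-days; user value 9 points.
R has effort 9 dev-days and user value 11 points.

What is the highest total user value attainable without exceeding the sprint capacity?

21

Take J and R: effort 10 + 9 = 19 ≤ 22, user value 10 + 11 = 21.
No other feasible combination does better.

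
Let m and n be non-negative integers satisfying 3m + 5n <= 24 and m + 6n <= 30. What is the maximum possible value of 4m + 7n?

The continuous relaxation peaks at (0, 4.8) with value 33.60; rounding to a feasible lattice point costs some objective.
(m,n)=(3,3) is feasible, giving 33.
(m,n)=(1,4) is feasible, giving 32.
The best lattice point is (3,3), giving 33.

33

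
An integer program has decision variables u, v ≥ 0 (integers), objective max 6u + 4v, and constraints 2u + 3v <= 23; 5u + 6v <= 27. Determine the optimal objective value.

(u,v)=(5,0) is feasible, giving 30.
(u,v)=(4,1) is feasible, giving 28.
(u,v)=(4,0) is feasible, giving 24.
Maximum is 30 at (u,v)=(5,0).

30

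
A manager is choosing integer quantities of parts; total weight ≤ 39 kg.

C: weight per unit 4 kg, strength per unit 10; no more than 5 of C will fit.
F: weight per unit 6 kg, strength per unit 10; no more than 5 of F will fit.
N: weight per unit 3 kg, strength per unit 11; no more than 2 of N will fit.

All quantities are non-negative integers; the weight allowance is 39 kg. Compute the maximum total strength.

This is a bounded integer knapsack.
2×C, 4×F, and 2×N: weight 38 ≤ 39, strength 2·10 + 4·10 + 2·11 = 82.
5×C, 2×F, and 2×N: weight 38 ≤ 39, strength 5·10 + 2·10 + 2·11 = 92.
Best is 92.

92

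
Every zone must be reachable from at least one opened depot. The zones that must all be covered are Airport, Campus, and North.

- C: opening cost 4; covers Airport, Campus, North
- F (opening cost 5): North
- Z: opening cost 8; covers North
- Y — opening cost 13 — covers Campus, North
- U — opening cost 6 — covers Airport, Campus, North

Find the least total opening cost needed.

4

C alone covers Airport, Campus, North — every zone.
Total opening cost: 4.
No cover costs less than 4.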